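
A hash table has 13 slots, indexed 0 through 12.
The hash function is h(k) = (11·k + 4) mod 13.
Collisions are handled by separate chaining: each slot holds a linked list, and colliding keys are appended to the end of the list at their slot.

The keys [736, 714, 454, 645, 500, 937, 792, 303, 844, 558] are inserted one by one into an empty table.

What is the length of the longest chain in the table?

Insert 736: h=1, bucket 1 empty -> new chain.
Insert 714: h=6, bucket 6 empty -> new chain.
Insert 454: h=6, bucket 6 nonempty -> append to chain.
Insert 645: h=1, bucket 1 nonempty -> append to chain.
Insert 500: h=5, bucket 5 empty -> new chain.
Insert 937: h=2, bucket 2 empty -> new chain.
Insert 792: h=6, bucket 6 nonempty -> append to chain.
Insert 303: h=9, bucket 9 empty -> new chain.
Insert 844: h=6, bucket 6 nonempty -> append to chain.
Insert 558: h=6, bucket 6 nonempty -> append to chain.
Final buckets:
0: _
1: 736 -> 645
2: 937
3: _
4: _
5: 500
6: 714 -> 454 -> 792 -> 844 -> 558
7: _
8: _
9: 303
10: _
11: _
12: _

5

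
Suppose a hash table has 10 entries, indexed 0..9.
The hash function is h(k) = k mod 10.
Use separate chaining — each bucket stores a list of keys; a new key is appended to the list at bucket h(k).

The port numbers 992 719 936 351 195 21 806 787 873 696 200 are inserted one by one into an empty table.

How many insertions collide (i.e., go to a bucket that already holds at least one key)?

3

992 → bucket 2
719 → bucket 9
936 → bucket 6
351 → bucket 1
195 → bucket 5
21 → bucket 1 (collision)
806 → bucket 6 (collision)
787 → bucket 7
873 → bucket 3
696 → bucket 6 (collision)
200 → bucket 0
Final buckets:
0: 200
1: 351 -> 21
2: 992
3: 873
4: _
5: 195
6: 936 -> 806 -> 696
7: 787
8: _
9: 719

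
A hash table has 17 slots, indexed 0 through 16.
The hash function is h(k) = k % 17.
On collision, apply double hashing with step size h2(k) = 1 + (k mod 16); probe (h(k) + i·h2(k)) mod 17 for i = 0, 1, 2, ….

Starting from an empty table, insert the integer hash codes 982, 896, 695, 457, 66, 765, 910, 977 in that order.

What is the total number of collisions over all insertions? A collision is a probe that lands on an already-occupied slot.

3

982 hashes to 13; slot 13 is free => place at 13.
896 hashes to 12; slot 12 is free => place at 12.
695 hashes to 15; slot 15 is free => place at 15.
457 hashes to 15, h2=10; 15 taken => place at 8.
66 hashes to 15, h2=3; 15 taken => place at 1.
765 hashes to 0; slot 0 is free => place at 0.
910 hashes to 9; slot 9 is free => place at 9.
977 hashes to 8, h2=2; 8 taken => place at 10.
Table: [765, 66, _, _, _, _, _, _, 457, 910, 977, _, 896, 982, _, 695, _]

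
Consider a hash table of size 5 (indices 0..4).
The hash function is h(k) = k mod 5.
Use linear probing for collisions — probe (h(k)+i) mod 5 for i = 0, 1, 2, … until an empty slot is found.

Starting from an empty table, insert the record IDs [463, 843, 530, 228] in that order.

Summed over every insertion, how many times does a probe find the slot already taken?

4

Insert 463: h=3, slot 3 empty -> index 3.
Insert 843: h=3, slot 3 occupied -> index 4.
Insert 530: h=0, slot 0 empty -> index 0.
Insert 228: h=3, slots 3,4,0 occupied -> index 1.
Table: [530, 228, _, 463, 843]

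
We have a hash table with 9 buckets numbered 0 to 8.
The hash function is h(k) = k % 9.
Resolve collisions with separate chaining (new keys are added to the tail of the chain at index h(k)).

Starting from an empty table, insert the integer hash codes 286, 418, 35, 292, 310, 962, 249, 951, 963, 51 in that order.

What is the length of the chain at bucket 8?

2

286 -> bucket 7
418 -> bucket 4
35 -> bucket 8
292 -> bucket 4 (collision)
310 -> bucket 4 (collision)
962 -> bucket 8 (collision)
249 -> bucket 6
951 -> bucket 6 (collision)
963 -> bucket 0
51 -> bucket 6 (collision)
Final buckets:
0: 963
1: —
2: —
3: —
4: 418 -> 292 -> 310
5: —
6: 249 -> 951 -> 51
7: 286
8: 35 -> 962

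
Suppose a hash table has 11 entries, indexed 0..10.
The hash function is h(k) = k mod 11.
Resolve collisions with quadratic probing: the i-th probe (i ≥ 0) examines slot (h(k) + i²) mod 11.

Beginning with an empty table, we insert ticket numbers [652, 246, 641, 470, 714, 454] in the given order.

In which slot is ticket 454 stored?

1

652: h=3 → slot 3
246: h=4 → slot 4
641: h=3, probe 3,4,7 → slot 7
470: h=8 → slot 8
714: h=10 → slot 10
454: h=3, probe 3,4,7,1 → slot 1
Table: [_, 454, _, 652, 246, _, _, 641, 470, _, 714]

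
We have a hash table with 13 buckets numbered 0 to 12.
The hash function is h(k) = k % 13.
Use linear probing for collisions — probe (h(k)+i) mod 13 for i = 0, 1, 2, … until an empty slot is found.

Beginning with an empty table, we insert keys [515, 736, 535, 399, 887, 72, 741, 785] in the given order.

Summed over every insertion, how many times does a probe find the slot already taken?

Insert 515: h=8, slot 8 empty → index 8.
Insert 736: h=8, slot 8 occupied → index 9.
Insert 535: h=2, slot 2 empty → index 2.
Insert 399: h=9, slot 9 occupied → index 10.
Insert 887: h=3, slot 3 empty → index 3.
Insert 72: h=7, slot 7 empty → index 7.
Insert 741: h=0, slot 0 empty → index 0.
Insert 785: h=5, slot 5 empty → index 5.
Table: [741, ., 535, 887, ., 785, ., 72, 515, 736, 399, ., .]

2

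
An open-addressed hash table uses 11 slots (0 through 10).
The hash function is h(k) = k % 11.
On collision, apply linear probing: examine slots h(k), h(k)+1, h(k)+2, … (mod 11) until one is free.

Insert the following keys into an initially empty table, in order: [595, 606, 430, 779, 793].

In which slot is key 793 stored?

595 hashes to 1; slot 1 is free => place at 1.
606 hashes to 1; 1 taken => place at 2.
430 hashes to 1; 1,2 taken => place at 3.
779 hashes to 9; slot 9 is free => place at 9.
793 hashes to 1; 1,2,3 taken => place at 4.
Table: [-, 595, 606, 430, 793, -, -, -, -, 779, -]

4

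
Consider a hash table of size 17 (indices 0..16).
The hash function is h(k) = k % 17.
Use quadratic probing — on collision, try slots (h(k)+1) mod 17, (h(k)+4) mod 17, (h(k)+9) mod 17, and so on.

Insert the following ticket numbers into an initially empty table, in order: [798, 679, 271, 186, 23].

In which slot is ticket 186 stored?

798 hashes to 16; slot 16 is free => place at 16.
679 hashes to 16; 16 taken => place at 0.
271 hashes to 16; 16,0 taken => place at 3.
186 hashes to 16; 16,0,3 taken => place at 8.
23 hashes to 6; slot 6 is free => place at 6.
Table: [679, —, —, 271, —, —, 23, —, 186, —, —, —, —, —, —, —, 798]

8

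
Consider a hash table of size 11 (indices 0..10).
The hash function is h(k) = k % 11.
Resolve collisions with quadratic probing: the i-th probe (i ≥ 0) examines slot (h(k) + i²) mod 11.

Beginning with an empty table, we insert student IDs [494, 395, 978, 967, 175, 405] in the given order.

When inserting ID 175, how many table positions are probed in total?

494 hashes to 10; slot 10 is free -> place at 10.
395 hashes to 10; 10 taken -> place at 0.
978 hashes to 10; 10,0 taken -> place at 3.
967 hashes to 10; 10,0,3 taken -> place at 8.
175 hashes to 10; 10,0,3,8 taken -> place at 4.
405 hashes to 9; slot 9 is free -> place at 9.
Table: [395, _, _, 978, 175, _, _, _, 967, 405, 494]

5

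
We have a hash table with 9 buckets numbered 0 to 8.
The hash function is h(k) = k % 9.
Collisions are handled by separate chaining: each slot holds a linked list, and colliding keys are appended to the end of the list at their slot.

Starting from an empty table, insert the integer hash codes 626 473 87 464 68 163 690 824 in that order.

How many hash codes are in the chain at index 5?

626 → bucket 5
473 → bucket 5 (collision)
87 → bucket 6
464 → bucket 5 (collision)
68 → bucket 5 (collision)
163 → bucket 1
690 → bucket 6 (collision)
824 → bucket 5 (collision)
Final buckets:
0: ∅
1: 163
2: ∅
3: ∅
4: ∅
5: 626 -> 473 -> 464 -> 68 -> 824
6: 87 -> 690
7: ∅
8: ∅

5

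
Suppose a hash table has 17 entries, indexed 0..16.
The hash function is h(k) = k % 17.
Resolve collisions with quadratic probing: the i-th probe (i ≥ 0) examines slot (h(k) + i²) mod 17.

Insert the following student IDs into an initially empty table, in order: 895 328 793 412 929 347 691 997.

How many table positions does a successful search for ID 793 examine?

2

Insert 895: h=11, slot 11 empty → index 11.
Insert 328: h=5, slot 5 empty → index 5.
Insert 793: h=11, slot 11 occupied → index 12.
Insert 412: h=4, slot 4 empty → index 4.
Insert 929: h=11, slots 11,12 occupied → index 15.
Insert 347: h=7, slot 7 empty → index 7.
Insert 691: h=11, slots 11,12,15 occupied → index 3.
Insert 997: h=11, slots 11,12,15,3 occupied → index 10.
Table: [_, _, _, 691, 412, 328, _, 347, _, _, 997, 895, 793, _, _, 929, _]
Lookup 793: h=11, probe 11,12 → found at 12.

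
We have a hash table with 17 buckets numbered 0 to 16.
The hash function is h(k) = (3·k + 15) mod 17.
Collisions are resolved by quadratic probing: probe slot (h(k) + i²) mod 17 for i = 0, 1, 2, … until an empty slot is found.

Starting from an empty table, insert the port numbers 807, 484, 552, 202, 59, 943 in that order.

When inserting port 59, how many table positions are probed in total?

4

807: h=5 → slot 5
484: h=5, probe 5,6 → slot 6
552: h=5, probe 5,6,9 → slot 9
202: h=9, probe 9,10 → slot 10
59: h=5, probe 5,6,9,14 → slot 14
943: h=5, probe 5,6,9,14,4 → slot 4
Table: [., ., ., ., 943, 807, 484, ., ., 552, 202, ., ., ., 59, ., .]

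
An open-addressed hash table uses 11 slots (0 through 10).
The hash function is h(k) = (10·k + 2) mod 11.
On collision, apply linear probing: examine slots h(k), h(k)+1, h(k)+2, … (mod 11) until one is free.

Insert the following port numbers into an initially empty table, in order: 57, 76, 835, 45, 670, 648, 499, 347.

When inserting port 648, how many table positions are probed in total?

4

Insert 57: h=0, slot 0 empty => index 0.
Insert 76: h=3, slot 3 empty => index 3.
Insert 835: h=3, slot 3 occupied => index 4.
Insert 45: h=1, slot 1 empty => index 1.
Insert 670: h=3, slots 3,4 occupied => index 5.
Insert 648: h=3, slots 3,4,5 occupied => index 6.
Insert 499: h=9, slot 9 empty => index 9.
Insert 347: h=7, slot 7 empty => index 7.
Table: [57, 45, —, 76, 835, 670, 648, 347, —, 499, —]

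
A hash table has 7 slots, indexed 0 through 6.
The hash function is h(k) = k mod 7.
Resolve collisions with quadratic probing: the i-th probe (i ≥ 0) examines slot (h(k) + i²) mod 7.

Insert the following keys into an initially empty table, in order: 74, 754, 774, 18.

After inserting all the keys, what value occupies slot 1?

774

Insert 74: h=4, slot 4 empty => index 4.
Insert 754: h=5, slot 5 empty => index 5.
Insert 774: h=4, slots 4,5 occupied => index 1.
Insert 18: h=4, slots 4,5,1 occupied => index 6.
Table: [—, 774, —, —, 74, 754, 18]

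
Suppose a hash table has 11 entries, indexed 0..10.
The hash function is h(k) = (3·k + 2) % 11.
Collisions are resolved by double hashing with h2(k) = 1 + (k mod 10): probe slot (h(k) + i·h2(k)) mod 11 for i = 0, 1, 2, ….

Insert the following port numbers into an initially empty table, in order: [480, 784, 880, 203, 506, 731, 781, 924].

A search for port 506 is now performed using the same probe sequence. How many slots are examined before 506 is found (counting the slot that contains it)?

480 hashes to 1; slot 1 is free -> place at 1.
784 hashes to 0; slot 0 is free -> place at 0.
880 hashes to 2; slot 2 is free -> place at 2.
203 hashes to 6; slot 6 is free -> place at 6.
506 hashes to 2, h2=7; 2 taken -> place at 9.
731 hashes to 6, h2=2; 6 taken -> place at 8.
781 hashes to 2, h2=2; 2 taken -> place at 4.
924 hashes to 2, h2=5; 2 taken -> place at 7.
Table: [784, 480, 880, ., 781, ., 203, 924, 731, 506, .]
Lookup 506: h=2, h2=7, probe 2,9 → found at 9.

2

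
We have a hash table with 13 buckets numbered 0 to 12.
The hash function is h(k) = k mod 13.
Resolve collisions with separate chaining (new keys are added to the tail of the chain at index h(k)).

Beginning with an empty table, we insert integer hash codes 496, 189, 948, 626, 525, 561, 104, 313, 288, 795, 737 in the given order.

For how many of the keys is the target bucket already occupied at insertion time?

496 -> bucket 2
189 -> bucket 7
948 -> bucket 12
626 -> bucket 2 (collision)
525 -> bucket 5
561 -> bucket 2 (collision)
104 -> bucket 0
313 -> bucket 1
288 -> bucket 2 (collision)
795 -> bucket 2 (collision)
737 -> bucket 9
Final buckets:
0: 104
1: 313
2: 496 -> 626 -> 561 -> 288 -> 795
3: -
4: -
5: 525
6: -
7: 189
8: -
9: 737
10: -
11: -
12: 948

4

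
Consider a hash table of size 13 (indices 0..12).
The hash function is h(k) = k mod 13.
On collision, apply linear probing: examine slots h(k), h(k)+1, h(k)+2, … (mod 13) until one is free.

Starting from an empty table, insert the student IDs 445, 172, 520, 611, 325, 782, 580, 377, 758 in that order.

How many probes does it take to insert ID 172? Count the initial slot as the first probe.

Insert 445: h=3, slot 3 empty => index 3.
Insert 172: h=3, slot 3 occupied => index 4.
Insert 520: h=0, slot 0 empty => index 0.
Insert 611: h=0, slot 0 occupied => index 1.
Insert 325: h=0, slots 0,1 occupied => index 2.
Insert 782: h=2, slots 2,3,4 occupied => index 5.
Insert 580: h=8, slot 8 empty => index 8.
Insert 377: h=0, slots 0,1,2,3,4,5 occupied => index 6.
Insert 758: h=4, slots 4,5,6 occupied => index 7.
Table: [520, 611, 325, 445, 172, 782, 377, 758, 580, -, -, -, -]

2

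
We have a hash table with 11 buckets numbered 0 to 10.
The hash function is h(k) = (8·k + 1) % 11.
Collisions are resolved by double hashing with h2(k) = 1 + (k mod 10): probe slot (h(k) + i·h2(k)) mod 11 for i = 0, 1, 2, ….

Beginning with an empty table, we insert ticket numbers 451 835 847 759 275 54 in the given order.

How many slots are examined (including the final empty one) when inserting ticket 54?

451 hashes to 1; slot 1 is free => place at 1.
835 hashes to 4; slot 4 is free => place at 4.
847 hashes to 1, h2=8; 1 taken => place at 9.
759 hashes to 1, h2=10; 1 taken => place at 0.
275 hashes to 1, h2=6; 1 taken => place at 7.
54 hashes to 4, h2=5; 4,9 taken => place at 3.
Table: [759, 451, ∅, 54, 835, ∅, ∅, 275, ∅, 847, ∅]

3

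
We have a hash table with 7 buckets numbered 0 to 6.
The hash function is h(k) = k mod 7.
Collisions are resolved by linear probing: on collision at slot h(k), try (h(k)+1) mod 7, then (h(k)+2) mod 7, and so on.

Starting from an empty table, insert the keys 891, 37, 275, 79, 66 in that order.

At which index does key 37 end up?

3

Insert 891: h=2, slot 2 empty => index 2.
Insert 37: h=2, slot 2 occupied => index 3.
Insert 275: h=2, slots 2,3 occupied => index 4.
Insert 79: h=2, slots 2,3,4 occupied => index 5.
Insert 66: h=3, slots 3,4,5 occupied => index 6.
Table: [_, _, 891, 37, 275, 79, 66]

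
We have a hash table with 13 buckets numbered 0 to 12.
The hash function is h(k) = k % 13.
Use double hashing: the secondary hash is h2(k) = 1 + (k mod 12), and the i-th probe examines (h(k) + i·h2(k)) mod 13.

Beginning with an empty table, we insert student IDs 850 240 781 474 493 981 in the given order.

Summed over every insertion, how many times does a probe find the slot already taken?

Insert 850: h=5, slot 5 empty => index 5.
Insert 240: h=6, slot 6 empty => index 6.
Insert 781: h=1, slot 1 empty => index 1.
Insert 474: h=6, h2=7, slot 6 occupied => index 0.
Insert 493: h=12, slot 12 empty => index 12.
Insert 981: h=6, h2=10, slot 6 occupied => index 3.
Table: [474, 781, ., 981, ., 850, 240, ., ., ., ., ., 493]

2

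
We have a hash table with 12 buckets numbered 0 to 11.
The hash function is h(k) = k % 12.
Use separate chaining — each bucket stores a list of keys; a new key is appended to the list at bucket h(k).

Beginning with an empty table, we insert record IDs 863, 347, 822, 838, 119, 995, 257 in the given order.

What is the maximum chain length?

4

Insert 863: h=11, bucket 11 empty -> new chain.
Insert 347: h=11, bucket 11 nonempty -> append to chain.
Insert 822: h=6, bucket 6 empty -> new chain.
Insert 838: h=10, bucket 10 empty -> new chain.
Insert 119: h=11, bucket 11 nonempty -> append to chain.
Insert 995: h=11, bucket 11 nonempty -> append to chain.
Insert 257: h=5, bucket 5 empty -> new chain.
Final buckets:
0: —
1: —
2: —
3: —
4: —
5: 257
6: 822
7: —
8: —
9: —
10: 838
11: 863 -> 347 -> 119 -> 995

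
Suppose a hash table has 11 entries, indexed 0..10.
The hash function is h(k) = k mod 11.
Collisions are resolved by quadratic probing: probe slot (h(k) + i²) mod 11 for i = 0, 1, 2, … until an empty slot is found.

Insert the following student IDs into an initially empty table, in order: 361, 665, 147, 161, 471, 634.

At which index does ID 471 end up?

Insert 361: h=9, slot 9 empty => index 9.
Insert 665: h=5, slot 5 empty => index 5.
Insert 147: h=4, slot 4 empty => index 4.
Insert 161: h=7, slot 7 empty => index 7.
Insert 471: h=9, slot 9 occupied => index 10.
Insert 634: h=7, slot 7 occupied => index 8.
Table: [_, _, _, _, 147, 665, _, 161, 634, 361, 471]

10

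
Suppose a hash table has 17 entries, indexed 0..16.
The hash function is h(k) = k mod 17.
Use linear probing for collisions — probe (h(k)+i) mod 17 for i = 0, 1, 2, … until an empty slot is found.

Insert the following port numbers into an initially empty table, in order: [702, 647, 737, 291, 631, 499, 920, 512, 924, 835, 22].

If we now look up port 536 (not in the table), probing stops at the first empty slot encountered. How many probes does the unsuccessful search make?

702: h=5 → slot 5
647: h=1 → slot 1
737: h=6 → slot 6
291: h=2 → slot 2
631: h=2, probe 2,3 → slot 3
499: h=6, probe 6,7 → slot 7
920: h=2, probe 2,3,4 → slot 4
512: h=2, probe 2,3,4,5,6,7,8 → slot 8
924: h=6, probe 6,7,8,9 → slot 9
835: h=2, probe 2,3,4,5,6,7,8,9,10 → slot 10
22: h=5, probe 5,6,7,8,9,10,11 → slot 11
Table: [_, 647, 291, 631, 920, 702, 737, 499, 512, 924, 835, 22, _, _, _, _, _]
Lookup 536: h=9, probe 9,10,11,12 → slot 12 empty, not found.

4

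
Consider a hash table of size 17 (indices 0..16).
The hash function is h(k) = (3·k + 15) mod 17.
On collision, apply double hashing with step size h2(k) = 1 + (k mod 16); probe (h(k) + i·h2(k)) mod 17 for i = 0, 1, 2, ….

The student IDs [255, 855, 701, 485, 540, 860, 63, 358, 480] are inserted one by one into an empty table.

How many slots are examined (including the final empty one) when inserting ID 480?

255: h=15 => slot 15
855: h=13 => slot 13
701: h=10 => slot 10
485: h=8 => slot 8
540: h=3 => slot 3
860: h=11 => slot 11
63: h=0 => slot 0
358: h=1 => slot 1
480: h=10, h2=1, probe 10,11,12 => slot 12
Table: [63, 358, ., 540, ., ., ., ., 485, ., 701, 860, 480, 855, ., 255, .]

3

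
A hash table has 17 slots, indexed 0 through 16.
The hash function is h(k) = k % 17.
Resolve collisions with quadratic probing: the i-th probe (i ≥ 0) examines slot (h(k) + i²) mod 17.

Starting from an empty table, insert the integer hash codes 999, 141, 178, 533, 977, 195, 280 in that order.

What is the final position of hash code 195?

Insert 999: h=13, slot 13 empty → index 13.
Insert 141: h=5, slot 5 empty → index 5.
Insert 178: h=8, slot 8 empty → index 8.
Insert 533: h=6, slot 6 empty → index 6.
Insert 977: h=8, slot 8 occupied → index 9.
Insert 195: h=8, slots 8,9 occupied → index 12.
Insert 280: h=8, slots 8,9,12 occupied → index 0.
Table: [280, ∅, ∅, ∅, ∅, 141, 533, ∅, 178, 977, ∅, ∅, 195, 999, ∅, ∅, ∅]

12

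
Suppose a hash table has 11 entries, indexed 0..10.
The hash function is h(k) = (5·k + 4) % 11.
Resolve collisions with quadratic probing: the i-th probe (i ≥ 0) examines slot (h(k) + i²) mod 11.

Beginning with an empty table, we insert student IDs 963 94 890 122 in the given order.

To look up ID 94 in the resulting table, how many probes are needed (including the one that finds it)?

Insert 963: h=1, slot 1 empty => index 1.
Insert 94: h=1, slot 1 occupied => index 2.
Insert 890: h=10, slot 10 empty => index 10.
Insert 122: h=9, slot 9 empty => index 9.
Table: [∅, 963, 94, ∅, ∅, ∅, ∅, ∅, ∅, 122, 890]
Lookup 94: h=1, probe 1,2 → found at 2.

2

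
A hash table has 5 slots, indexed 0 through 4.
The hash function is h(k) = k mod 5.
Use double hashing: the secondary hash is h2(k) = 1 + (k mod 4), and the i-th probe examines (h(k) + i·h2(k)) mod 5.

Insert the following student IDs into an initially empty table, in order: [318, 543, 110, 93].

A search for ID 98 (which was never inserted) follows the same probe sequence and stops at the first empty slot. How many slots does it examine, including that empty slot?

2

318: h=3 -> slot 3
543: h=3, h2=4, probe 3,2 -> slot 2
110: h=0 -> slot 0
93: h=3, h2=2, probe 3,0,2,4 -> slot 4
Table: [110, ., 543, 318, 93]
Lookup 98: h=3, h2=3, probe 3,1 → slot 1 empty, not found.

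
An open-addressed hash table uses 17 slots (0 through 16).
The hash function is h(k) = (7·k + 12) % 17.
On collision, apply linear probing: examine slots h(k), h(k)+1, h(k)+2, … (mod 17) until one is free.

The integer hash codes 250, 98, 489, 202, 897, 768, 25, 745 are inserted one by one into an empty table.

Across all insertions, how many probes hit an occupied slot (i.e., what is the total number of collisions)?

3

250 hashes to 11; slot 11 is free -> place at 11.
98 hashes to 1; slot 1 is free -> place at 1.
489 hashes to 1; 1 taken -> place at 2.
202 hashes to 15; slot 15 is free -> place at 15.
897 hashes to 1; 1,2 taken -> place at 3.
768 hashes to 16; slot 16 is free -> place at 16.
25 hashes to 0; slot 0 is free -> place at 0.
745 hashes to 8; slot 8 is free -> place at 8.
Table: [25, 98, 489, 897, —, —, —, —, 745, —, —, 250, —, —, —, 202, 768]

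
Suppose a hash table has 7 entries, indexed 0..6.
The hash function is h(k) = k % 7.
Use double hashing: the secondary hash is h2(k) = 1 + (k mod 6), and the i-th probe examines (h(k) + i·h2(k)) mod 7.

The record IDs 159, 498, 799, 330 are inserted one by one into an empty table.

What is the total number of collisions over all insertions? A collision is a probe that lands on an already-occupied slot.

159: h=5 → slot 5
498: h=1 → slot 1
799: h=1, h2=2, probe 1,3 → slot 3
330: h=1, h2=1, probe 1,2 → slot 2
Table: [-, 498, 330, 799, -, 159, -]

2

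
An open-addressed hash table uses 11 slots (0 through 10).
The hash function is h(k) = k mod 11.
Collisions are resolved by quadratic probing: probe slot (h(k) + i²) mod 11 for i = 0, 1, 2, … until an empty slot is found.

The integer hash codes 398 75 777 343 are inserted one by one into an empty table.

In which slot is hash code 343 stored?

398 hashes to 2; slot 2 is free → place at 2.
75 hashes to 9; slot 9 is free → place at 9.
777 hashes to 7; slot 7 is free → place at 7.
343 hashes to 2; 2 taken → place at 3.
Table: [-, -, 398, 343, -, -, -, 777, -, 75, -]

3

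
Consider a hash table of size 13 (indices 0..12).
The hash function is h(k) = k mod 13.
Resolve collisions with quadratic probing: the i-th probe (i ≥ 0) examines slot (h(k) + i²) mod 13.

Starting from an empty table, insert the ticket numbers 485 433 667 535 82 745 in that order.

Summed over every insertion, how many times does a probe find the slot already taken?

10

485: h=4 -> slot 4
433: h=4, probe 4,5 -> slot 5
667: h=4, probe 4,5,8 -> slot 8
535: h=2 -> slot 2
82: h=4, probe 4,5,8,0 -> slot 0
745: h=4, probe 4,5,8,0,7 -> slot 7
Table: [82, -, 535, -, 485, 433, -, 745, 667, -, -, -, -]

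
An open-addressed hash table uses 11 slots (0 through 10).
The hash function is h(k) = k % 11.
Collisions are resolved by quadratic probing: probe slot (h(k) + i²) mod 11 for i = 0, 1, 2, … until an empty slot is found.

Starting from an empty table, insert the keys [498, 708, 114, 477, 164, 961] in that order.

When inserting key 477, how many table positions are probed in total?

3

Insert 498: h=3, slot 3 empty → index 3.
Insert 708: h=4, slot 4 empty → index 4.
Insert 114: h=4, slot 4 occupied → index 5.
Insert 477: h=4, slots 4,5 occupied → index 8.
Insert 164: h=10, slot 10 empty → index 10.
Insert 961: h=4, slots 4,5,8 occupied → index 2.
Table: [_, _, 961, 498, 708, 114, _, _, 477, _, 164]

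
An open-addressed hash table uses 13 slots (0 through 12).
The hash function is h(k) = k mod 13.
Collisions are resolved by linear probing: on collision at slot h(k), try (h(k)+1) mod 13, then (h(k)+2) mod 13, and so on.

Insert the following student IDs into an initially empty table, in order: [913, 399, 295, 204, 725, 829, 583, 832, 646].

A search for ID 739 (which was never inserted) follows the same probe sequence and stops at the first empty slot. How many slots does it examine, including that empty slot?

913: h=3 => slot 3
399: h=9 => slot 9
295: h=9, probe 9,10 => slot 10
204: h=9, probe 9,10,11 => slot 11
725: h=10, probe 10,11,12 => slot 12
829: h=10, probe 10,11,12,0 => slot 0
583: h=11, probe 11,12,0,1 => slot 1
832: h=0, probe 0,1,2 => slot 2
646: h=9, probe 9,10,11,12,0,1,2,3,4 => slot 4
Table: [829, 583, 832, 913, 646, _, _, _, _, 399, 295, 204, 725]
Lookup 739: h=11, probe 11,12,0,1,2,3,4,5 → slot 5 empty, not found.

8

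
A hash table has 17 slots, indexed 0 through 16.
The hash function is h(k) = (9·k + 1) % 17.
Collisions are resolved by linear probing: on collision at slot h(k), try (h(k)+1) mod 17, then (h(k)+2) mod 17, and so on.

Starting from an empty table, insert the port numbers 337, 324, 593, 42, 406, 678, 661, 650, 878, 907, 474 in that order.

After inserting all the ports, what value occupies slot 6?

907

337 hashes to 8; slot 8 is free => place at 8.
324 hashes to 10; slot 10 is free => place at 10.
593 hashes to 0; slot 0 is free => place at 0.
42 hashes to 5; slot 5 is free => place at 5.
406 hashes to 0; 0 taken => place at 1.
678 hashes to 0; 0,1 taken => place at 2.
661 hashes to 0; 0,1,2 taken => place at 3.
650 hashes to 3; 3 taken => place at 4.
878 hashes to 15; slot 15 is free => place at 15.
907 hashes to 4; 4,5 taken => place at 6.
474 hashes to 0; 0,1,2,3,4,5,6 taken => place at 7.
Table: [593, 406, 678, 661, 650, 42, 907, 474, 337, ., 324, ., ., ., ., 878, .]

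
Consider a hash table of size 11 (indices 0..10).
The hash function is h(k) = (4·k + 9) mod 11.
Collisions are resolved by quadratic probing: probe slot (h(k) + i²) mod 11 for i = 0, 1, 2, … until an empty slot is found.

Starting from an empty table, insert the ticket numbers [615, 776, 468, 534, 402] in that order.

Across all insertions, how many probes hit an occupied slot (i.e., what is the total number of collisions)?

6

615: h=5 → slot 5
776: h=0 → slot 0
468: h=0, probe 0,1 → slot 1
534: h=0, probe 0,1,4 → slot 4
402: h=0, probe 0,1,4,9 → slot 9
Table: [776, 468, —, —, 534, 615, —, —, —, 402, —]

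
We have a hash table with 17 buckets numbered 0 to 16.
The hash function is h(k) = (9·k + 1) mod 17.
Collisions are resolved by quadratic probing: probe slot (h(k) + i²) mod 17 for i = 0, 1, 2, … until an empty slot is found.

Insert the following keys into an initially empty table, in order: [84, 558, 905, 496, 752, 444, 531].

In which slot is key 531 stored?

7

84 hashes to 9; slot 9 is free -> place at 9.
558 hashes to 8; slot 8 is free -> place at 8.
905 hashes to 3; slot 3 is free -> place at 3.
496 hashes to 11; slot 11 is free -> place at 11.
752 hashes to 3; 3 taken -> place at 4.
444 hashes to 2; slot 2 is free -> place at 2.
531 hashes to 3; 3,4 taken -> place at 7.
Table: [_, _, 444, 905, 752, _, _, 531, 558, 84, _, 496, _, _, _, _, _]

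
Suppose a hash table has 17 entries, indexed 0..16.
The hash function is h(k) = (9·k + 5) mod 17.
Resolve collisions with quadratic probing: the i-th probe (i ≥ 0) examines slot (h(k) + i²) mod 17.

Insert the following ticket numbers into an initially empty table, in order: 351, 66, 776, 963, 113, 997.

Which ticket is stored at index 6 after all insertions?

963

351 hashes to 2; slot 2 is free => place at 2.
66 hashes to 4; slot 4 is free => place at 4.
776 hashes to 2; 2 taken => place at 3.
963 hashes to 2; 2,3 taken => place at 6.
113 hashes to 2; 2,3,6 taken => place at 11.
997 hashes to 2; 2,3,6,11 taken => place at 1.
Table: [∅, 997, 351, 776, 66, ∅, 963, ∅, ∅, ∅, ∅, 113, ∅, ∅, ∅, ∅, ∅]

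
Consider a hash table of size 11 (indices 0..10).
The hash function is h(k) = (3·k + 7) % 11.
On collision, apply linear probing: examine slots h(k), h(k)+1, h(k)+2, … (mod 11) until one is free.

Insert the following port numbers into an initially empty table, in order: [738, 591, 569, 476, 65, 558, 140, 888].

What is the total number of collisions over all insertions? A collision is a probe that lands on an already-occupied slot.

14

Insert 738: h=10, slot 10 empty -> index 10.
Insert 591: h=9, slot 9 empty -> index 9.
Insert 569: h=9, slots 9,10 occupied -> index 0.
Insert 476: h=5, slot 5 empty -> index 5.
Insert 65: h=4, slot 4 empty -> index 4.
Insert 558: h=9, slots 9,10,0 occupied -> index 1.
Insert 140: h=9, slots 9,10,0,1 occupied -> index 2.
Insert 888: h=9, slots 9,10,0,1,2 occupied -> index 3.
Table: [569, 558, 140, 888, 65, 476, —, —, —, 591, 738]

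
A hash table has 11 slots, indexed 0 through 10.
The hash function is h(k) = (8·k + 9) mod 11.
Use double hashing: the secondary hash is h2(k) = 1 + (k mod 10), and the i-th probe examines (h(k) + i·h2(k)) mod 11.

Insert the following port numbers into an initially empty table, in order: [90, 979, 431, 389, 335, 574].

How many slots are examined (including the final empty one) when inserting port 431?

90: h=3 => slot 3
979: h=9 => slot 9
431: h=3, h2=2, probe 3,5 => slot 5
389: h=8 => slot 8
335: h=5, h2=6, probe 5,0 => slot 0
574: h=3, h2=5, probe 3,8,2 => slot 2
Table: [335, ∅, 574, 90, ∅, 431, ∅, ∅, 389, 979, ∅]

2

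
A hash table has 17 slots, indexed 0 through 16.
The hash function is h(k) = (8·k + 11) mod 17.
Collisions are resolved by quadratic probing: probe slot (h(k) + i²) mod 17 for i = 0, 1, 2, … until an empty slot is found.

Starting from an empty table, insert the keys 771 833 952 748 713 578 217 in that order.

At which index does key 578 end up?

771 hashes to 8; slot 8 is free => place at 8.
833 hashes to 11; slot 11 is free => place at 11.
952 hashes to 11; 11 taken => place at 12.
748 hashes to 11; 11,12 taken => place at 15.
713 hashes to 3; slot 3 is free => place at 3.
578 hashes to 11; 11,12,15,3 taken => place at 10.
217 hashes to 13; slot 13 is free => place at 13.
Table: [., ., ., 713, ., ., ., ., 771, ., 578, 833, 952, 217, ., 748, .]

10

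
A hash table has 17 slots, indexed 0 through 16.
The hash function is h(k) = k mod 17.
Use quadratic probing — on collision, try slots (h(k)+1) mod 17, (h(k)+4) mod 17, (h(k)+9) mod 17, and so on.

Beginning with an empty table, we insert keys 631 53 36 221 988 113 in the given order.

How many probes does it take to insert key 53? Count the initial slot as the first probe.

2

Insert 631: h=2, slot 2 empty -> index 2.
Insert 53: h=2, slot 2 occupied -> index 3.
Insert 36: h=2, slots 2,3 occupied -> index 6.
Insert 221: h=0, slot 0 empty -> index 0.
Insert 988: h=2, slots 2,3,6 occupied -> index 11.
Insert 113: h=11, slot 11 occupied -> index 12.
Table: [221, ., 631, 53, ., ., 36, ., ., ., ., 988, 113, ., ., ., .]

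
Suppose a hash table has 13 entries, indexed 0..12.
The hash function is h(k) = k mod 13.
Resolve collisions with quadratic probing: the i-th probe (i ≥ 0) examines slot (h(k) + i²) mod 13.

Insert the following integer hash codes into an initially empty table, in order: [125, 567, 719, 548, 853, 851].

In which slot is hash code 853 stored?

12

125: h=8 → slot 8
567: h=8, probe 8,9 → slot 9
719: h=4 → slot 4
548: h=2 → slot 2
853: h=8, probe 8,9,12 → slot 12
851: h=6 → slot 6
Table: [_, _, 548, _, 719, _, 851, _, 125, 567, _, _, 853]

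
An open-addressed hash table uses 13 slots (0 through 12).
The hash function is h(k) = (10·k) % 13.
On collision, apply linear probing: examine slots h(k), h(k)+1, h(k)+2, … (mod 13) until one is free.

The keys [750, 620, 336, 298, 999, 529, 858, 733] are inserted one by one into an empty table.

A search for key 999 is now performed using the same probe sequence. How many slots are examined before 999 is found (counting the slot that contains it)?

2

750: h=12 -> slot 12
620: h=12, probe 12,0 -> slot 0
336: h=6 -> slot 6
298: h=3 -> slot 3
999: h=6, probe 6,7 -> slot 7
529: h=12, probe 12,0,1 -> slot 1
858: h=0, probe 0,1,2 -> slot 2
733: h=11 -> slot 11
Table: [620, 529, 858, 298, -, -, 336, 999, -, -, -, 733, 750]
Lookup 999: h=6, probe 6,7 → found at 7.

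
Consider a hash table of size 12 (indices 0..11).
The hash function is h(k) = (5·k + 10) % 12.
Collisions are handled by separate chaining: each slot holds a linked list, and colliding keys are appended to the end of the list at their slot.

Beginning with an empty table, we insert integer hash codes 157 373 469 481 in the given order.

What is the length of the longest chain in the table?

4

157 → bucket 3
373 → bucket 3 (collision)
469 → bucket 3 (collision)
481 → bucket 3 (collision)
Final buckets:
0: _
1: _
2: _
3: 157 -> 373 -> 469 -> 481
4: _
5: _
6: _
7: _
8: _
9: _
10: _
11: _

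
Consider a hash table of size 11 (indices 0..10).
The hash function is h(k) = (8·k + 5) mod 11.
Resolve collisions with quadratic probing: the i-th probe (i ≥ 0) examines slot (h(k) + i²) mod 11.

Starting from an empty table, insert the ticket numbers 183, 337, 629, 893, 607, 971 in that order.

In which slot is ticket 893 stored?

183: h=6 -> slot 6
337: h=6, probe 6,7 -> slot 7
629: h=10 -> slot 10
893: h=10, probe 10,0 -> slot 0
607: h=10, probe 10,0,3 -> slot 3
971: h=7, probe 7,8 -> slot 8
Table: [893, _, _, 607, _, _, 183, 337, 971, _, 629]

0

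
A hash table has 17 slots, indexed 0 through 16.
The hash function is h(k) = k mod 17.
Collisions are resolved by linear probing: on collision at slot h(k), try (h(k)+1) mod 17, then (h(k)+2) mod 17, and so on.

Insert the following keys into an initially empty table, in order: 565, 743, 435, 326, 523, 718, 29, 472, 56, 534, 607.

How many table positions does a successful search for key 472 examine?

3

Insert 565: h=4, slot 4 empty => index 4.
Insert 743: h=12, slot 12 empty => index 12.
Insert 435: h=10, slot 10 empty => index 10.
Insert 326: h=3, slot 3 empty => index 3.
Insert 523: h=13, slot 13 empty => index 13.
Insert 718: h=4, slot 4 occupied => index 5.
Insert 29: h=12, slots 12,13 occupied => index 14.
Insert 472: h=13, slots 13,14 occupied => index 15.
Insert 56: h=5, slot 5 occupied => index 6.
Insert 534: h=7, slot 7 empty => index 7.
Insert 607: h=12, slots 12,13,14,15 occupied => index 16.
Table: [., ., ., 326, 565, 718, 56, 534, ., ., 435, ., 743, 523, 29, 472, 607]
Lookup 472: h=13, probe 13,14,15 → found at 15.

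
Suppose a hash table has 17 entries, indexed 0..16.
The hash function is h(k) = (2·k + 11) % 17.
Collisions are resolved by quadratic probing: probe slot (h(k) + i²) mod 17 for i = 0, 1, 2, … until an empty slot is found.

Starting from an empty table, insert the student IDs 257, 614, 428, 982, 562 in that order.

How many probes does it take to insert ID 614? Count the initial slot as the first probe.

257: h=15 -> slot 15
614: h=15, probe 15,16 -> slot 16
428: h=0 -> slot 0
982: h=3 -> slot 3
562: h=13 -> slot 13
Table: [428, ∅, ∅, 982, ∅, ∅, ∅, ∅, ∅, ∅, ∅, ∅, ∅, 562, ∅, 257, 614]

2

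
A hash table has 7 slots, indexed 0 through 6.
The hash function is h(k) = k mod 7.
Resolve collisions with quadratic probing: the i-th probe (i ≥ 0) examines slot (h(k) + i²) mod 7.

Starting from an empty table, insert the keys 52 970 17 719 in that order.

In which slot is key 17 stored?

52: h=3 → slot 3
970: h=4 → slot 4
17: h=3, probe 3,4,0 → slot 0
719: h=5 → slot 5
Table: [17, —, —, 52, 970, 719, —]

0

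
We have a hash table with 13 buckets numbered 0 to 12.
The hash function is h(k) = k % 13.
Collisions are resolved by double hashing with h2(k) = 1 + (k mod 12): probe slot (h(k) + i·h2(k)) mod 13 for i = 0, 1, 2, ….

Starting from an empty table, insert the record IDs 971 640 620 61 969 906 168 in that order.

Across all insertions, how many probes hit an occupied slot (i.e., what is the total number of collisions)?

971: h=9 => slot 9
640: h=3 => slot 3
620: h=9, h2=9, probe 9,5 => slot 5
61: h=9, h2=2, probe 9,11 => slot 11
969: h=7 => slot 7
906: h=9, h2=7, probe 9,3,10 => slot 10
168: h=12 => slot 12
Table: [—, —, —, 640, —, 620, —, 969, —, 971, 906, 61, 168]

4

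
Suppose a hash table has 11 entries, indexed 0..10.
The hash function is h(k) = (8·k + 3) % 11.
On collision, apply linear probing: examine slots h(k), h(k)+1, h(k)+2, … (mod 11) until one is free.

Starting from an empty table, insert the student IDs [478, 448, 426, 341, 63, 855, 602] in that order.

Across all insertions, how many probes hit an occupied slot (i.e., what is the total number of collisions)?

13

Insert 478: h=10, slot 10 empty -> index 10.
Insert 448: h=1, slot 1 empty -> index 1.
Insert 426: h=1, slot 1 occupied -> index 2.
Insert 341: h=3, slot 3 empty -> index 3.
Insert 63: h=1, slots 1,2,3 occupied -> index 4.
Insert 855: h=1, slots 1,2,3,4 occupied -> index 5.
Insert 602: h=1, slots 1,2,3,4,5 occupied -> index 6.
Table: [_, 448, 426, 341, 63, 855, 602, _, _, _, 478]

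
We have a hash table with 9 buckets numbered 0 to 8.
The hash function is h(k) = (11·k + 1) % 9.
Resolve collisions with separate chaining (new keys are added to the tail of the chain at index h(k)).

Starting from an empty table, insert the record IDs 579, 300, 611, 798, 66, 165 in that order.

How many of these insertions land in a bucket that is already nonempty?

579 → bucket 7
300 → bucket 7 (collision)
611 → bucket 8
798 → bucket 4
66 → bucket 7 (collision)
165 → bucket 7 (collision)
Final buckets:
0: —
1: —
2: —
3: —
4: 798
5: —
6: —
7: 579 -> 300 -> 66 -> 165
8: 611

3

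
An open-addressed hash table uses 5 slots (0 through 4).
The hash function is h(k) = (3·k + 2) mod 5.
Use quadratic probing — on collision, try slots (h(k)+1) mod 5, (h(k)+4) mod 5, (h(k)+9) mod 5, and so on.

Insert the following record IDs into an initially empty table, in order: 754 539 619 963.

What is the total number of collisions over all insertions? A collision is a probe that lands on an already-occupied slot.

3

Insert 754: h=4, slot 4 empty → index 4.
Insert 539: h=4, slot 4 occupied → index 0.
Insert 619: h=4, slots 4,0 occupied → index 3.
Insert 963: h=1, slot 1 empty → index 1.
Table: [539, 963, —, 619, 754]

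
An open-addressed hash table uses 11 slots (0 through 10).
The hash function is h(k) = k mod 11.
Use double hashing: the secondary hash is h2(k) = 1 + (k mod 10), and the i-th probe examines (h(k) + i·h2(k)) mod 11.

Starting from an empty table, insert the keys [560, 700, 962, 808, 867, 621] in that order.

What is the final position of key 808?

3

560: h=10 → slot 10
700: h=7 → slot 7
962: h=5 → slot 5
808: h=5, h2=9, probe 5,3 → slot 3
867: h=9 → slot 9
621: h=5, h2=2, probe 5,7,9,0 → slot 0
Table: [621, -, -, 808, -, 962, -, 700, -, 867, 560]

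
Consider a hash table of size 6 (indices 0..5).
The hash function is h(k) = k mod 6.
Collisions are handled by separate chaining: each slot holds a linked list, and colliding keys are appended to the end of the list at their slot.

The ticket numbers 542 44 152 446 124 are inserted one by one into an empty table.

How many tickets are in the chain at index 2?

542 -> bucket 2
44 -> bucket 2 (collision)
152 -> bucket 2 (collision)
446 -> bucket 2 (collision)
124 -> bucket 4
Final buckets:
0: .
1: .
2: 542 -> 44 -> 152 -> 446
3: .
4: 124
5: .

4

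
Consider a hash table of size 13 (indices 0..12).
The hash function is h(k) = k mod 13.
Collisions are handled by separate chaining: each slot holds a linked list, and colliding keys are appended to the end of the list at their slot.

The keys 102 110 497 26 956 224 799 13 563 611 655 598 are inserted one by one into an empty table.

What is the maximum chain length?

Insert 102: h=11, bucket 11 empty → new chain.
Insert 110: h=6, bucket 6 empty → new chain.
Insert 497: h=3, bucket 3 empty → new chain.
Insert 26: h=0, bucket 0 empty → new chain.
Insert 956: h=7, bucket 7 empty → new chain.
Insert 224: h=3, bucket 3 nonempty → append to chain.
Insert 799: h=6, bucket 6 nonempty → append to chain.
Insert 13: h=0, bucket 0 nonempty → append to chain.
Insert 563: h=4, bucket 4 empty → new chain.
Insert 611: h=0, bucket 0 nonempty → append to chain.
Insert 655: h=5, bucket 5 empty → new chain.
Insert 598: h=0, bucket 0 nonempty → append to chain.
Final buckets:
0: 26 -> 13 -> 611 -> 598
1: -
2: -
3: 497 -> 224
4: 563
5: 655
6: 110 -> 799
7: 956
8: -
9: -
10: -
11: 102
12: -

4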